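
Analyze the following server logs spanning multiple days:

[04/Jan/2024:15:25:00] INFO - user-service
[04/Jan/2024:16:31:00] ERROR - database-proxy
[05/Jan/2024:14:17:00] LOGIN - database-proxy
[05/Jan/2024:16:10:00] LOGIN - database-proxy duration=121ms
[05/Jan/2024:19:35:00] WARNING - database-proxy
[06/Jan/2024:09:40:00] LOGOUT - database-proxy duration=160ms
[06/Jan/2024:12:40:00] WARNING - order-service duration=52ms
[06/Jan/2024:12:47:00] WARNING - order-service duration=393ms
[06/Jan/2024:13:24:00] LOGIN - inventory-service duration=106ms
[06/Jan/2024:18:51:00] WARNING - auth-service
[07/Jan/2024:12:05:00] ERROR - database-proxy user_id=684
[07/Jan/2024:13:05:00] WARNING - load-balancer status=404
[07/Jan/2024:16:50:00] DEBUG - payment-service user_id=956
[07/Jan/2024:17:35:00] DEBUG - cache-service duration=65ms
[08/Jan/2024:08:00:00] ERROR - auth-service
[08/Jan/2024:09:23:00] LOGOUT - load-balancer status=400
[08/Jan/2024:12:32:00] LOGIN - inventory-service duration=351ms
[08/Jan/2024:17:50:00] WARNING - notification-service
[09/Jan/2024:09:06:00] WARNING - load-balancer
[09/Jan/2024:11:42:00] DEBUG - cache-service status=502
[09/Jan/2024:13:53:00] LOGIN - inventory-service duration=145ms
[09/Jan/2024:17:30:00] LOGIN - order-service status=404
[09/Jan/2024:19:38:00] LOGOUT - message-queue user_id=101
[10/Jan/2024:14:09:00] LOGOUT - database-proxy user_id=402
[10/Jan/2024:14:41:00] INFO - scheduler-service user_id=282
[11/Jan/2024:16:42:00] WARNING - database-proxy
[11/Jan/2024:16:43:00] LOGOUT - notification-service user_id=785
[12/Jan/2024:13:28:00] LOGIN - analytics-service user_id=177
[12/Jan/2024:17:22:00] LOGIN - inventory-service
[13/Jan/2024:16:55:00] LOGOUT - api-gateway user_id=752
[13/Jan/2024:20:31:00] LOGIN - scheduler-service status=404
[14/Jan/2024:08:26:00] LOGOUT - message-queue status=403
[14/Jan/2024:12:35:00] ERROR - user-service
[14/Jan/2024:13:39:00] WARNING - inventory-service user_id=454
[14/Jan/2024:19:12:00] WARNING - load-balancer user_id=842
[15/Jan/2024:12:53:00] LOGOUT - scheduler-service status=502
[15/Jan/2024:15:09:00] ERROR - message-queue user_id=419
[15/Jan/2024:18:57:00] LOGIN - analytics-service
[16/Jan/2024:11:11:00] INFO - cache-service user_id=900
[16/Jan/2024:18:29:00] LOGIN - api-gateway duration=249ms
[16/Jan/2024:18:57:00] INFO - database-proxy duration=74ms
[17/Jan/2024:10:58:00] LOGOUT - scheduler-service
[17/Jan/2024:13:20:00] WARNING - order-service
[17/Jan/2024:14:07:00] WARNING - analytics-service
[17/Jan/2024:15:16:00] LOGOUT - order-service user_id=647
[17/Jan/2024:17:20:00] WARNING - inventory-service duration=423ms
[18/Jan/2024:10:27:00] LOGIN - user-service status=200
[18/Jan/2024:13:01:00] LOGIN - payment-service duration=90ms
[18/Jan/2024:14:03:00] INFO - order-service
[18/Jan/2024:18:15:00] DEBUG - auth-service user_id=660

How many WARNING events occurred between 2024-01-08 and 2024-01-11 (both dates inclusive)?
3

To filter by date range:

1. Date range: 2024-01-08 through 2024-01-11, both dates inclusive
2. Filter for WARNING events whose date falls in this range
3. Count matching events: 3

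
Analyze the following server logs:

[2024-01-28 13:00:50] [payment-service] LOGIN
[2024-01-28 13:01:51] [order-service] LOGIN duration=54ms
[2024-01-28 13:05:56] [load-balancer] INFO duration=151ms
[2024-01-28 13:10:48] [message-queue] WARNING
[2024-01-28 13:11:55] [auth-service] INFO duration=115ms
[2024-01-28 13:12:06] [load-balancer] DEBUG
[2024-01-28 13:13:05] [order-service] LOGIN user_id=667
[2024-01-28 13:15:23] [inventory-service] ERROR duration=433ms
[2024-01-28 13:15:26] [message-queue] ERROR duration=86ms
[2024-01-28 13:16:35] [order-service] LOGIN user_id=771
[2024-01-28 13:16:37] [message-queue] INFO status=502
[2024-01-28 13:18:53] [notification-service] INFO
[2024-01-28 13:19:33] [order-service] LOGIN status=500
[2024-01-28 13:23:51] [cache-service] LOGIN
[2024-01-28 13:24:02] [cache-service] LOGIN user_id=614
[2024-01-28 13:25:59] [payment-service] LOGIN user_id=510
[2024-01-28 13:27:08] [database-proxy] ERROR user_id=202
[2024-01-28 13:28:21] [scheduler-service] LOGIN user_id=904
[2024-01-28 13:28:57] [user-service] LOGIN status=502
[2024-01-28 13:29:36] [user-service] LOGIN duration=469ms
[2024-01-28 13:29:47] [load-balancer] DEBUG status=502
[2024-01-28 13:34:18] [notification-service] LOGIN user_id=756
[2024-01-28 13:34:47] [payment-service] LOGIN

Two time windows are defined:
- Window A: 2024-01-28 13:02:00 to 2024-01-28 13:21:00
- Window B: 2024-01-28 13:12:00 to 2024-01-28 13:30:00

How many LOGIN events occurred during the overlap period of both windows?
3

To find overlap events:

1. Window A: 2024-01-28 13:02:00 to 2024-01-28 13:21:00
2. Window B: 2024-01-28 13:12:00 to 2024-01-28 13:30:00
3. Overlap period: 2024-01-28 13:12:00 to 2024-01-28 13:21:00
4. Count LOGIN events in overlap: 3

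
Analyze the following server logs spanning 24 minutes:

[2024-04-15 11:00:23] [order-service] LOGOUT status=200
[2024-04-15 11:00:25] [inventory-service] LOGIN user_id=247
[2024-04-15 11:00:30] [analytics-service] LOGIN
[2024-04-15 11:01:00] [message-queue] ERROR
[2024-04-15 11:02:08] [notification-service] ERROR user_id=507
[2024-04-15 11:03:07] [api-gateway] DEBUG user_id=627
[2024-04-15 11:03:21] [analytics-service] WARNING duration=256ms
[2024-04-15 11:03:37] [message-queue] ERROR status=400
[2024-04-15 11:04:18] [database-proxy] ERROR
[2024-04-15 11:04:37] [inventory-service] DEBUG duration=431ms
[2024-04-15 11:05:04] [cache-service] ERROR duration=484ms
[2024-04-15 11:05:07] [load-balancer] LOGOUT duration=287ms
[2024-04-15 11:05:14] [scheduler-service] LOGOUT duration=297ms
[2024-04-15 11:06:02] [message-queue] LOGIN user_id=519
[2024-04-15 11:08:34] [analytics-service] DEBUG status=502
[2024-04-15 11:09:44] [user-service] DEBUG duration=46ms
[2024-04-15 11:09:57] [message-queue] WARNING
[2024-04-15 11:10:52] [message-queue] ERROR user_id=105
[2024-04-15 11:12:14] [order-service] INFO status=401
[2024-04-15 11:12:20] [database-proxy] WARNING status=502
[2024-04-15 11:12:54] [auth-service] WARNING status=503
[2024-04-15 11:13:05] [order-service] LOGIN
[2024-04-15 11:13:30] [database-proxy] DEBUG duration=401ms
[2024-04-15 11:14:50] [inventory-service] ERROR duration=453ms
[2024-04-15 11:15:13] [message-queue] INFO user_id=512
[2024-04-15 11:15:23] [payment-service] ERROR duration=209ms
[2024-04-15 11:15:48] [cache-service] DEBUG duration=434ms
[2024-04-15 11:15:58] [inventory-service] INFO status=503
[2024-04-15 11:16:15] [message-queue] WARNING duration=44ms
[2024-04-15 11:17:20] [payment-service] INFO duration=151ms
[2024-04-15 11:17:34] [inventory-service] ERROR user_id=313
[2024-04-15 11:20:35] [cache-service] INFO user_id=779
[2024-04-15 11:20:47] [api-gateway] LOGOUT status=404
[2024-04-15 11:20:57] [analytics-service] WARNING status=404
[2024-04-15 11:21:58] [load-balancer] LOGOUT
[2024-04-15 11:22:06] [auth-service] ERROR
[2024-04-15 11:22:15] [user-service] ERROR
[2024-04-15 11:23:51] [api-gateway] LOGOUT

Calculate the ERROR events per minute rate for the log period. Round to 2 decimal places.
0.46

To calculate the rate:

1. Count total ERROR events: 11
2. Total time period: 24 minutes
3. Rate = 11 / 24 = 0.46 events per minute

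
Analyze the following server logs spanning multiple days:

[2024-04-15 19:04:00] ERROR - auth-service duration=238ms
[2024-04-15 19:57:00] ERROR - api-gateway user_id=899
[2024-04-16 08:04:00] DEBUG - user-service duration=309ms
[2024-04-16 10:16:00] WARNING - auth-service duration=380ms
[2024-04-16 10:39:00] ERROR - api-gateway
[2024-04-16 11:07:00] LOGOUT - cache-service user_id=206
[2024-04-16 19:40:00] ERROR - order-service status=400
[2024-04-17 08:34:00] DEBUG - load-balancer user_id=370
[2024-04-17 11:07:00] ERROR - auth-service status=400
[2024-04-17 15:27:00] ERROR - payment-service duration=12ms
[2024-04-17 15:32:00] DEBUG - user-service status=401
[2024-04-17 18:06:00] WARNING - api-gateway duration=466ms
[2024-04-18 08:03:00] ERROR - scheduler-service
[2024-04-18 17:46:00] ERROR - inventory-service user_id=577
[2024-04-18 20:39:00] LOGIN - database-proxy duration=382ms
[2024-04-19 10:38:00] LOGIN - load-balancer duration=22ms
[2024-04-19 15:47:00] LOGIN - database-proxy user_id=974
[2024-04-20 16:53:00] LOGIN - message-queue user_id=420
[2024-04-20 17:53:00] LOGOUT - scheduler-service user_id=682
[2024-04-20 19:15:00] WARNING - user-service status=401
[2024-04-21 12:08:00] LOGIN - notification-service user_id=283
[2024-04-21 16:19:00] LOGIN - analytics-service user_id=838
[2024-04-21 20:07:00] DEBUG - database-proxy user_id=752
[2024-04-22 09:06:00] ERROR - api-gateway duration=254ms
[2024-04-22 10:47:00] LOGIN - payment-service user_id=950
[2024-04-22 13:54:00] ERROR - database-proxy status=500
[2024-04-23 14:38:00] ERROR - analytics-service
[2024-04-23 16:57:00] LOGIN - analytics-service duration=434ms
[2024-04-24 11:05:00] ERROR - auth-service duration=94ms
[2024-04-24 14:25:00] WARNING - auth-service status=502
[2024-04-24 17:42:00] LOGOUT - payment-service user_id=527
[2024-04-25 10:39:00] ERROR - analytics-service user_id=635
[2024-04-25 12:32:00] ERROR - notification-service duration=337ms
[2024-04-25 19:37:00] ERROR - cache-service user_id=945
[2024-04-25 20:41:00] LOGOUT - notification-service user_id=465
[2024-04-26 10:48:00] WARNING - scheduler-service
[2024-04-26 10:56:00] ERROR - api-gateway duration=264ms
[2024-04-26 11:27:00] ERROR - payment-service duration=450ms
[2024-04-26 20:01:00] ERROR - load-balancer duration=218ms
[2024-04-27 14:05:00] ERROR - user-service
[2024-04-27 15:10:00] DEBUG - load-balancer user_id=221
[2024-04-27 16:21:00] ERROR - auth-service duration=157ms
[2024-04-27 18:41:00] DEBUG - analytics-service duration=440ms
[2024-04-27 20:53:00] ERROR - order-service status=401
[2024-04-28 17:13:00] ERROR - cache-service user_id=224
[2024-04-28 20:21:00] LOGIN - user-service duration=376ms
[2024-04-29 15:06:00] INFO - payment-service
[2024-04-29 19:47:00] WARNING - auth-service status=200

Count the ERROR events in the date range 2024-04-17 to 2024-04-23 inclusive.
7

To filter by date range:

1. Date range: 2024-04-17 through 2024-04-23, both dates inclusive
2. Filter for ERROR events whose date falls in this range
3. Count matching events: 7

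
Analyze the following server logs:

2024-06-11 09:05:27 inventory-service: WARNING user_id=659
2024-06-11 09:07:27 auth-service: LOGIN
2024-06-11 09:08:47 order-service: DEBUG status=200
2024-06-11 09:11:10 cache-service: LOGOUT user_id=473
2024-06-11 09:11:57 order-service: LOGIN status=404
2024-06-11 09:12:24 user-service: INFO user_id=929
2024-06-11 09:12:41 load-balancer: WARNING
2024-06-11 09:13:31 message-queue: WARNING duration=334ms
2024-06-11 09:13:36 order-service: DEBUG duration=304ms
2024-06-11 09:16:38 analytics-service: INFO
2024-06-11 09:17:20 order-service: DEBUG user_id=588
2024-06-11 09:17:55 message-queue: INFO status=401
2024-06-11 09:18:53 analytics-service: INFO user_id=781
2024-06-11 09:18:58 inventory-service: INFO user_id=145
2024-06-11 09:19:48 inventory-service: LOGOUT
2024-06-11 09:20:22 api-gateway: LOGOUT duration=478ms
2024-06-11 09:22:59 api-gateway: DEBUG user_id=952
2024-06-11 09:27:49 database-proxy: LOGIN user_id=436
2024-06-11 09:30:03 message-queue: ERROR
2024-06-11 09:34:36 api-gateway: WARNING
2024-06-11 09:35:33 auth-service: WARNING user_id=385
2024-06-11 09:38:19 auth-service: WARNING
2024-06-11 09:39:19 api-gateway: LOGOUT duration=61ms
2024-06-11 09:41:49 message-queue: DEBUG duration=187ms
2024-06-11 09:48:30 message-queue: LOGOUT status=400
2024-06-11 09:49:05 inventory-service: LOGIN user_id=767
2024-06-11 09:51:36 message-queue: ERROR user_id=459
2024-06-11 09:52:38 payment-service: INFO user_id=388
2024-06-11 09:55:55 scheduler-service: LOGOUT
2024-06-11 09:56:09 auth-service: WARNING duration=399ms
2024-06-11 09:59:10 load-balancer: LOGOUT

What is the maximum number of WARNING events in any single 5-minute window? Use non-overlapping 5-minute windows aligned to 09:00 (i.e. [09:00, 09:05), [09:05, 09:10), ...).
2

To find the burst window:

1. Divide the log period into non-overlapping 5-minute windows starting at 09:00
2. Count WARNING events in each window
3. Find the window with maximum count
4. Maximum events in a window: 2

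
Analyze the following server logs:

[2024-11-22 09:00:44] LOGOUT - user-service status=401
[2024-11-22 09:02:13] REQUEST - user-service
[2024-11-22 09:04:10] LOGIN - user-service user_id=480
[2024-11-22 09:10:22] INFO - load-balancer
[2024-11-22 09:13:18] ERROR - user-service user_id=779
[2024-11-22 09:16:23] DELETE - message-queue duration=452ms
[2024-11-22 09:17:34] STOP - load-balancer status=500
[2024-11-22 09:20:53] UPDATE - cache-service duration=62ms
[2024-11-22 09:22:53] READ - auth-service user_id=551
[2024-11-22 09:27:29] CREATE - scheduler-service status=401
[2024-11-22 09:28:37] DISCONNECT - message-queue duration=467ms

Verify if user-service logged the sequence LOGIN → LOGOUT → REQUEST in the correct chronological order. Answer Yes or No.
No

To verify sequence order:

1. Find all events in sequence LOGIN → LOGOUT → REQUEST for user-service
2. Extract their timestamps
3. Check if timestamps are in ascending order
4. Result: No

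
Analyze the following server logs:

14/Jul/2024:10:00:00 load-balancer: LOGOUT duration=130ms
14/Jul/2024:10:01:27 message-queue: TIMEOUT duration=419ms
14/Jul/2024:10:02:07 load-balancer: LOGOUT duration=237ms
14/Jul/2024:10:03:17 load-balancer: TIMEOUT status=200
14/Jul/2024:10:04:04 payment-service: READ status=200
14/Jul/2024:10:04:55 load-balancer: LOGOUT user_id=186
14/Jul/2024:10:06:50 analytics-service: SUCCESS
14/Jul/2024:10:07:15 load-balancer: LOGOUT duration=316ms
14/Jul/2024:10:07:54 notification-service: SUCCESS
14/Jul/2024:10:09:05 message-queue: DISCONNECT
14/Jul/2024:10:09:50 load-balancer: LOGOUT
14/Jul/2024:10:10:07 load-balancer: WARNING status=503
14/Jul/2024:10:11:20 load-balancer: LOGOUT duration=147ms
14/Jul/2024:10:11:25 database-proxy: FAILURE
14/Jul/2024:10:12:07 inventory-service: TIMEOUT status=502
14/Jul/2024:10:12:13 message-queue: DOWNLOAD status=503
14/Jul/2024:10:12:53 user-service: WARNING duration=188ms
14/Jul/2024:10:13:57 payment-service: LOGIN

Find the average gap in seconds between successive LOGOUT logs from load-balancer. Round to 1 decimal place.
136.0

To calculate average interval:

1. Find all LOGOUT events for load-balancer in order
2. Calculate time gaps between consecutive events
3. Compute mean of gaps: 680 / 5 = 136.0 seconds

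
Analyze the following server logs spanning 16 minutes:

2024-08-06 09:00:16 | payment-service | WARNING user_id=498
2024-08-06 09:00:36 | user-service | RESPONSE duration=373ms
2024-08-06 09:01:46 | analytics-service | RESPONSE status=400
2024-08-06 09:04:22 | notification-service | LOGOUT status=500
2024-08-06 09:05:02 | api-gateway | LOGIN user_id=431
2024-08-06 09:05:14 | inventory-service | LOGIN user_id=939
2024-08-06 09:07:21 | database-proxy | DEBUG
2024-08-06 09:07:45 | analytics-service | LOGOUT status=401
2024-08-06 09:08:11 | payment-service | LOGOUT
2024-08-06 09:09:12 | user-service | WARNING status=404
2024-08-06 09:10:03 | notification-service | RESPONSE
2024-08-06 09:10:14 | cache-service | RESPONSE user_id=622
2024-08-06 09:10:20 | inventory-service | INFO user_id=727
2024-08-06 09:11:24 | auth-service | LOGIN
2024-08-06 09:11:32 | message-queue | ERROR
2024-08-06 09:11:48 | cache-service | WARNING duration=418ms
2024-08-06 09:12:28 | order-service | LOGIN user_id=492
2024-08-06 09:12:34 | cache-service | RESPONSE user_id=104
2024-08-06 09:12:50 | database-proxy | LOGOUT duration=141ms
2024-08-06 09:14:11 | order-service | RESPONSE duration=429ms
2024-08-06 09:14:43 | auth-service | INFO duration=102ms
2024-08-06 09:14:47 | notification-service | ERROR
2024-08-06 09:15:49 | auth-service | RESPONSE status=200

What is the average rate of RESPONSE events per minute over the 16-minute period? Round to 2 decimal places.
0.44

To calculate the rate:

1. Count total RESPONSE events: 7
2. Total time period: 16 minutes
3. Rate = 7 / 16 = 0.44 events per minute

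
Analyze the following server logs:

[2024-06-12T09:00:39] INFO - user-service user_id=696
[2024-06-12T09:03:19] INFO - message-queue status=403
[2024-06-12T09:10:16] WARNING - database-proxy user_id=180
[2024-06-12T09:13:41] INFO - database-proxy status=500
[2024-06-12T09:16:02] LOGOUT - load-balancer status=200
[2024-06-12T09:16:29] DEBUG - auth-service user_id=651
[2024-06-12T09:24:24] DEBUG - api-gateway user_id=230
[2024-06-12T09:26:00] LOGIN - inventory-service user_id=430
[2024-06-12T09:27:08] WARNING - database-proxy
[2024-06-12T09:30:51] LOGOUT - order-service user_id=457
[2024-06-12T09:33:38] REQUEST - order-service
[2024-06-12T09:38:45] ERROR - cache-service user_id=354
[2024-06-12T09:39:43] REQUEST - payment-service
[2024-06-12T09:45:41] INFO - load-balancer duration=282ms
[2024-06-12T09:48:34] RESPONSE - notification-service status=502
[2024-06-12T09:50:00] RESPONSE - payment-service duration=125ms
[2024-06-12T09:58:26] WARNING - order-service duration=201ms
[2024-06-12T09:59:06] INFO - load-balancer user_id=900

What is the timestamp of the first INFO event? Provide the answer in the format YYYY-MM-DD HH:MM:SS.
2024-06-12 09:00:39

To find the first event:

1. Filter for all INFO events
2. Sort by timestamp
3. Select the first one
4. Timestamp: 2024-06-12 09:00:39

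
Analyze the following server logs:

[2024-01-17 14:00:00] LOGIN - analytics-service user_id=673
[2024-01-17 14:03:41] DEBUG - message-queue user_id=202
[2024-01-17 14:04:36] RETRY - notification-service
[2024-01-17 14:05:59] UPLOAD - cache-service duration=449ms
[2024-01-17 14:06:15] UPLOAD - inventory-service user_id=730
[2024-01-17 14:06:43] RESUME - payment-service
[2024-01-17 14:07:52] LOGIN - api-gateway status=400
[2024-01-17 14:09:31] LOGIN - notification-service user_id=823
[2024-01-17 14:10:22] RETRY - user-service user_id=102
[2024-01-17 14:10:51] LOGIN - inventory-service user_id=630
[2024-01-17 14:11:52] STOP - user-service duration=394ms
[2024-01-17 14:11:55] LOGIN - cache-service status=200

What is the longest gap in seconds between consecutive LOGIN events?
472

To find the longest gap:

1. Extract all LOGIN events in chronological order
2. Calculate time differences between consecutive events
3. Find the maximum difference
4. Longest gap: 472 seconds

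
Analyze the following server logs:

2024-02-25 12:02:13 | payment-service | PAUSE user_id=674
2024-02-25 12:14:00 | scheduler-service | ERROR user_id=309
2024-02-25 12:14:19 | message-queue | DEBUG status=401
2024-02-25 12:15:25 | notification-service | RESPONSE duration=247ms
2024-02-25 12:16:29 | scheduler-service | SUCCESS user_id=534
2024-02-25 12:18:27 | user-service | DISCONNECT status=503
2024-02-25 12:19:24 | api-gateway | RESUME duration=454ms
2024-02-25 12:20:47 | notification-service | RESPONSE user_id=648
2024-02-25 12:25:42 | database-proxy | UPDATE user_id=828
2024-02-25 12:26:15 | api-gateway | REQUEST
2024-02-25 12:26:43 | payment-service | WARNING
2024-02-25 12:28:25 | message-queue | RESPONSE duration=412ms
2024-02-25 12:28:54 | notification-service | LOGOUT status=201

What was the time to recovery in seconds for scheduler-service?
149

To calculate recovery time:

1. Find ERROR event for scheduler-service: 2024-02-25 12:14:00
2. Find next SUCCESS event for scheduler-service: 2024-02-25 12:16:29
3. Recovery time: 2024-02-25 12:16:29 - 2024-02-25 12:14:00 = 149 seconds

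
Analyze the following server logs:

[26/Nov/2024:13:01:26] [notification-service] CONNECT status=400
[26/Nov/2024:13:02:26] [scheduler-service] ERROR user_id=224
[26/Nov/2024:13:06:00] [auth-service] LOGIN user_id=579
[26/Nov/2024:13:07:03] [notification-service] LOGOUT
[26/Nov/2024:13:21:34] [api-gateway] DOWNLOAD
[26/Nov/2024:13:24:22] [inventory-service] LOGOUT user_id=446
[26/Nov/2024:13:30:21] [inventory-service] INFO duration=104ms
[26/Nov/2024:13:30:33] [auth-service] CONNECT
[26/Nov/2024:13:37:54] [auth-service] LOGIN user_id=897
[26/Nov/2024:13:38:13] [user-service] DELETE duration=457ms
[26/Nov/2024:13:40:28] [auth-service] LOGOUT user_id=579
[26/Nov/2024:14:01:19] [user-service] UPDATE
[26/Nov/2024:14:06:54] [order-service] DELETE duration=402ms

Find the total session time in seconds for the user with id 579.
2068

To calculate session duration:

1. Find LOGIN event for user_id=579: 26/Nov/2024:13:06:00
2. Find LOGOUT event for user_id=579: 26/Nov/2024:13:40:28
3. Session duration: 26/Nov/2024:13:40:28 - 26/Nov/2024:13:06:00 = 2068 seconds (34 minutes)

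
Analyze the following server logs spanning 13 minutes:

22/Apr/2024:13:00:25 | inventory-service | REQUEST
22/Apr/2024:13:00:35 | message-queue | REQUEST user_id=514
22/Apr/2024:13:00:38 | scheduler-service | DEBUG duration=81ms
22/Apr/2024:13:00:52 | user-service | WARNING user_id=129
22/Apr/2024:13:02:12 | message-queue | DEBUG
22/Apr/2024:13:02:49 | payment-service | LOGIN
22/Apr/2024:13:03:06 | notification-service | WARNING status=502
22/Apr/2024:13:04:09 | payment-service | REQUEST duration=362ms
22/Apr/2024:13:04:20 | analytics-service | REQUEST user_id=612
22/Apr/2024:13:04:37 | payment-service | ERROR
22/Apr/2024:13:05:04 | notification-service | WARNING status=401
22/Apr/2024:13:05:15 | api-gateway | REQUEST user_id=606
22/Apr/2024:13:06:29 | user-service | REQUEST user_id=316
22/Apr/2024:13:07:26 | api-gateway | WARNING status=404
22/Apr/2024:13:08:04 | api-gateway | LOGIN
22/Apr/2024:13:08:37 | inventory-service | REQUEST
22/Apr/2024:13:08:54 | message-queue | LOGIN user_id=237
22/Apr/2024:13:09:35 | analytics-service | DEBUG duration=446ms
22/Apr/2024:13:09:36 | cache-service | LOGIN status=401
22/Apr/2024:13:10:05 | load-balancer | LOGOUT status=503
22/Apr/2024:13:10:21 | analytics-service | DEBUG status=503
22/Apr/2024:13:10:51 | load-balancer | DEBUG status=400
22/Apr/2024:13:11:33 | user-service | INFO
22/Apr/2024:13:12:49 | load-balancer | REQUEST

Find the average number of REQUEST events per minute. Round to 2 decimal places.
0.62

To calculate the rate:

1. Count total REQUEST events: 8
2. Total time period: 13 minutes
3. Rate = 8 / 13 = 0.62 events per minute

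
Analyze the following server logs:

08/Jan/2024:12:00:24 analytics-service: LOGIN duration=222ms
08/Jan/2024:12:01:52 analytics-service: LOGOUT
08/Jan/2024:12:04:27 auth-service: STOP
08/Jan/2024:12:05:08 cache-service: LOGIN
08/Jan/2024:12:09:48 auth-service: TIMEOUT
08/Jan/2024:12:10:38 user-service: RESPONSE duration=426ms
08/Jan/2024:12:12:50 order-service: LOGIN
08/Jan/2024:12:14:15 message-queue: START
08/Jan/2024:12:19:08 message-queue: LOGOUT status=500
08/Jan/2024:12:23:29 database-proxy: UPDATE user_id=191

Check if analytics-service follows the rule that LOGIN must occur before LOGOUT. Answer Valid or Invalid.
Valid

To validate ordering:

1. Required order: LOGIN → LOGOUT
2. Rule: LOGIN must occur before LOGOUT
3. Check actual order of events for analytics-service
4. Result: Valid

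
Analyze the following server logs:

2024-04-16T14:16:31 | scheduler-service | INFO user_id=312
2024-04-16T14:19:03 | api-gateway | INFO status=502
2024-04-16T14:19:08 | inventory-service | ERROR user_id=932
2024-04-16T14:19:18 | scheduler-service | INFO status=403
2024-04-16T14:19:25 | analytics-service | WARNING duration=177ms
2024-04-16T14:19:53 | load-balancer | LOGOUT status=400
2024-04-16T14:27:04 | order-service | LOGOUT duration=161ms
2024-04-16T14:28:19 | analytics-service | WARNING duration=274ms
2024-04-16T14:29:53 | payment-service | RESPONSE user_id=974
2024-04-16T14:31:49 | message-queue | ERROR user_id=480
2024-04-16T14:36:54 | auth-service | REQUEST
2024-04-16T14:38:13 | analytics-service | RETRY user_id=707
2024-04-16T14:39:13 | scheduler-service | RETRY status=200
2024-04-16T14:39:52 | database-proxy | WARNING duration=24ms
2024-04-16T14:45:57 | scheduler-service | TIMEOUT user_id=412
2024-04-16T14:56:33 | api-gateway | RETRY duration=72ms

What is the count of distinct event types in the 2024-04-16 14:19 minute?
4

To count unique event types:

1. Filter events in the minute starting at 2024-04-16 14:19
2. Extract event types from matching entries
3. Count unique types: 4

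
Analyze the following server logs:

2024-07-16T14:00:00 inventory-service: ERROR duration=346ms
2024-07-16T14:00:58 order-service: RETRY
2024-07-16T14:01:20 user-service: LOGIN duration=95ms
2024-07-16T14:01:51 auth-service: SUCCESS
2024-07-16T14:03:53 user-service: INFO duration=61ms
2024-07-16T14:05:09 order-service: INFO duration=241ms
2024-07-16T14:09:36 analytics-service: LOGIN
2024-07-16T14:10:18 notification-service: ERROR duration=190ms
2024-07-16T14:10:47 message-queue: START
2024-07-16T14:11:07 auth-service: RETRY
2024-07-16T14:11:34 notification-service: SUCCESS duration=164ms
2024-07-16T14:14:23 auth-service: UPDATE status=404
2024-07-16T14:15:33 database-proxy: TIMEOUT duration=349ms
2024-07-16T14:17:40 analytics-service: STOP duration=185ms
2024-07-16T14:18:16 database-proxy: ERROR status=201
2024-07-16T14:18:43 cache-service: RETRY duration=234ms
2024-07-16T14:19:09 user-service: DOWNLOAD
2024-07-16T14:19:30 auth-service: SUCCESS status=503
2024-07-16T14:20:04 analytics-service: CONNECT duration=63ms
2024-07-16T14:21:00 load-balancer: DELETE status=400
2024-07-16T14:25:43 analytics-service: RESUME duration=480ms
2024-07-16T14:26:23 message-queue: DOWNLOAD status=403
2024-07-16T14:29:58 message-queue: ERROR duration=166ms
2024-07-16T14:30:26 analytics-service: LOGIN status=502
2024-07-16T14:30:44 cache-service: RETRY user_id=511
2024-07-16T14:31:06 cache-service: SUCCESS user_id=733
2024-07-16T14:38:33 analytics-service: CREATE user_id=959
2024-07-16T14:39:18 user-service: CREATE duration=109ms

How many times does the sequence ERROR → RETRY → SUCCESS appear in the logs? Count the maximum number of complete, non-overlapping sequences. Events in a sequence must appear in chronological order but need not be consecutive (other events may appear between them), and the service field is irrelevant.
4

To count sequences:

1. Look for pattern: ERROR → RETRY → SUCCESS
2. Greedily scan the log in chronological order, matching each sequence element in turn (ignoring service)
3. Each time the full pattern completes, increment the count and restart matching from the next event
4. Complete non-overlapping sequences found: 4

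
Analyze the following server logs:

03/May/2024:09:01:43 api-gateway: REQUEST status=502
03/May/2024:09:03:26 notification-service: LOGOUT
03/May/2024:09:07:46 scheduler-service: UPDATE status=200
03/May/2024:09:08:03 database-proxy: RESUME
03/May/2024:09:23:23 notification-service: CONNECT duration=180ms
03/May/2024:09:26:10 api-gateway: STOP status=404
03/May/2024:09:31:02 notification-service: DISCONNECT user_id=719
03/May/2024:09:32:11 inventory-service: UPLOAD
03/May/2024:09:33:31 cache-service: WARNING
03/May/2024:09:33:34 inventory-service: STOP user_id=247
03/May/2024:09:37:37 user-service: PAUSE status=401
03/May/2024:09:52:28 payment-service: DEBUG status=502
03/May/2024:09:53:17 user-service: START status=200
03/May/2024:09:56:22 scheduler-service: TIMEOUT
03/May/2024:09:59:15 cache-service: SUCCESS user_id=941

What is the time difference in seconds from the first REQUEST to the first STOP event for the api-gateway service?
1467

To find the time between events:

1. Locate the first REQUEST event for api-gateway: 03/May/2024:09:01:43
2. Locate the first STOP event for api-gateway: 03/May/2024:09:26:10
3. Calculate the difference: 03/May/2024:09:26:10 - 03/May/2024:09:01:43 = 1467 seconds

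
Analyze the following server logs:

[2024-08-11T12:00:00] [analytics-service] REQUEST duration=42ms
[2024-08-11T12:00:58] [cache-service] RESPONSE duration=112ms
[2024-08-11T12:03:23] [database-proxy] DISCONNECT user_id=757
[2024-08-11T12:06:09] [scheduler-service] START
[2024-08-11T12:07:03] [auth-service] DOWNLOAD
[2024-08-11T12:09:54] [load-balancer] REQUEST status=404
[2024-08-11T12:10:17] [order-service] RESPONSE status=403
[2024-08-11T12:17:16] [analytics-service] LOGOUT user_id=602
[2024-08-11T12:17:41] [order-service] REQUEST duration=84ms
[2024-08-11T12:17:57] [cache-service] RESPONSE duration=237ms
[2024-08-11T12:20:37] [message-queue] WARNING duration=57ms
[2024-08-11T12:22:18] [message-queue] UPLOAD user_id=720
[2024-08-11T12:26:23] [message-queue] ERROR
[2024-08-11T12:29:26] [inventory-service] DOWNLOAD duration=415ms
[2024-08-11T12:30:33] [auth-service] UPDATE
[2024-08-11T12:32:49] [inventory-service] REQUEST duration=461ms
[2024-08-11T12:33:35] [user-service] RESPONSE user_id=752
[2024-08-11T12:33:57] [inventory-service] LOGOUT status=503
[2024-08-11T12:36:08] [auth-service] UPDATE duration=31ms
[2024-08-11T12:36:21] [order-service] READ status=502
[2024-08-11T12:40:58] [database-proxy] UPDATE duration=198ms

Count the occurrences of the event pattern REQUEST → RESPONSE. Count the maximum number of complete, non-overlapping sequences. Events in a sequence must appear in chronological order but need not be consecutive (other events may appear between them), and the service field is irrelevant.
4

To count sequences:

1. Look for pattern: REQUEST → RESPONSE
2. Greedily scan the log in chronological order, matching each sequence element in turn (ignoring service)
3. Each time the full pattern completes, increment the count and restart matching from the next event
4. Complete non-overlapping sequences found: 4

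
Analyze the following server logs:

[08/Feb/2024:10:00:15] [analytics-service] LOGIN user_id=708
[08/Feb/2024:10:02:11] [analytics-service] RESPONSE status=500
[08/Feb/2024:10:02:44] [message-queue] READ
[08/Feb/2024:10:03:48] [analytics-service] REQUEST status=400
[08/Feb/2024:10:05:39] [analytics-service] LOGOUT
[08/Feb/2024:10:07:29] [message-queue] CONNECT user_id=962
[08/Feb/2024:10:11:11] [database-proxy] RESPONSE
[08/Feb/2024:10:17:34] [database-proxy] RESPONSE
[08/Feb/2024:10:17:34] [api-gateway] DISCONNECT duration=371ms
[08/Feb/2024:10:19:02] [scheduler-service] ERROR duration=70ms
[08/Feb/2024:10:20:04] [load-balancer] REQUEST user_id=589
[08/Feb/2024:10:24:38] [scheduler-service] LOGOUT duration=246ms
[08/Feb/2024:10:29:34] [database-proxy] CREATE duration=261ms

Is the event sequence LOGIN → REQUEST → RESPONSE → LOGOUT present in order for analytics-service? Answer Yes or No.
No

To verify sequence order:

1. Find all events in sequence LOGIN → REQUEST → RESPONSE → LOGOUT for analytics-service
2. Extract their timestamps
3. Check if timestamps are in ascending order
4. Result: No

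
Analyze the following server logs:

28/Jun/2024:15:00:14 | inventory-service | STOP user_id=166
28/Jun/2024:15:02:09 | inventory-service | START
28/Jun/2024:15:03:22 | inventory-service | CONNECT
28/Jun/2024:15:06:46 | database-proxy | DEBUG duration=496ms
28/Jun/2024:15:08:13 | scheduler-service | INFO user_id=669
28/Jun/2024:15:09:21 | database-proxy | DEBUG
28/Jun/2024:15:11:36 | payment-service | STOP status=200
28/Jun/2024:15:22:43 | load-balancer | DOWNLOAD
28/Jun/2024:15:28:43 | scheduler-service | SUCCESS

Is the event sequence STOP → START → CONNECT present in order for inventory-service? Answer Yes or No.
Yes

To verify sequence order:

1. Find all events in sequence STOP → START → CONNECT for inventory-service
2. Extract their timestamps
3. Check if timestamps are in ascending order
4. Result: Yes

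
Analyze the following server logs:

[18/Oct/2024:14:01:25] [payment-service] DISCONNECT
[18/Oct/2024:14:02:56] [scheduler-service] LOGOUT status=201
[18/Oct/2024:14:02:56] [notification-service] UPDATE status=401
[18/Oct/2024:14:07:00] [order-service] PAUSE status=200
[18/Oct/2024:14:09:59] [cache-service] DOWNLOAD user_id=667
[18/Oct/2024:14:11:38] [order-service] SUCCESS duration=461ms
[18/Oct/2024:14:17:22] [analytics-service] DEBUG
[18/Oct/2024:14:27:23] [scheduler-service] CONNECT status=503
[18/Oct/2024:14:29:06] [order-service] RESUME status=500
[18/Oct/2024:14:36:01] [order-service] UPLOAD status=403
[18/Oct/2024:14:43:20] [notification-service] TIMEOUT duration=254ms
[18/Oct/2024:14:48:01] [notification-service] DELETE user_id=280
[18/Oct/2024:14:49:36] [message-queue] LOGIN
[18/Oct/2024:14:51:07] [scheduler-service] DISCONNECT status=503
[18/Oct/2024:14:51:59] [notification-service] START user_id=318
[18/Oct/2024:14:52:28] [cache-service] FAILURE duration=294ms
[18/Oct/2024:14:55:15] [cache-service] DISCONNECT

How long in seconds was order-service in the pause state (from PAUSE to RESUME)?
1326

To calculate state duration:

1. Find PAUSE event for order-service: 18/Oct/2024:14:07:00
2. Find RESUME event for order-service: 18/Oct/2024:14:29:06
3. Calculate duration: 18/Oct/2024:14:29:06 - 18/Oct/2024:14:07:00 = 1326 seconds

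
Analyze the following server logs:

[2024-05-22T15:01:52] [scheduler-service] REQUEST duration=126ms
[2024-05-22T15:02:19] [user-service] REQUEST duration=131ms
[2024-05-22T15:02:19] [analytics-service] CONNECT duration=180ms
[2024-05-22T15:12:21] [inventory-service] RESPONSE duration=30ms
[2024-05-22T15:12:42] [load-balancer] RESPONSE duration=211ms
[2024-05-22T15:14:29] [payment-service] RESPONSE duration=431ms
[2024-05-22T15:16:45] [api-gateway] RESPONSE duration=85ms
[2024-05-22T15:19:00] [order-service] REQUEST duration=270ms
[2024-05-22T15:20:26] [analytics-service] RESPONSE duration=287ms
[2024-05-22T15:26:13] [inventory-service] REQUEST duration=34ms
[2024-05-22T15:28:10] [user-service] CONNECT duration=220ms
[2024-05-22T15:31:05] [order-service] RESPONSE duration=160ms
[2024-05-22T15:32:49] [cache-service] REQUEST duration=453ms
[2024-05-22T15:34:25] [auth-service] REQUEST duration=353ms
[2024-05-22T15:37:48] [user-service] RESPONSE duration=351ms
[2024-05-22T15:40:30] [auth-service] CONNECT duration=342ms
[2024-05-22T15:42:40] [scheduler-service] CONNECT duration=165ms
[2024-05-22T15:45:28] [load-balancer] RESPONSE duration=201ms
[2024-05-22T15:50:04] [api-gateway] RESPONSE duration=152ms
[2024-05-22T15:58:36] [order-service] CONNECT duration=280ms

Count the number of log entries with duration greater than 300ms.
5

To count timeouts:

1. Threshold: 300ms
2. Extract duration from each log entry
3. Count entries where duration > 300
4. Timeout count: 5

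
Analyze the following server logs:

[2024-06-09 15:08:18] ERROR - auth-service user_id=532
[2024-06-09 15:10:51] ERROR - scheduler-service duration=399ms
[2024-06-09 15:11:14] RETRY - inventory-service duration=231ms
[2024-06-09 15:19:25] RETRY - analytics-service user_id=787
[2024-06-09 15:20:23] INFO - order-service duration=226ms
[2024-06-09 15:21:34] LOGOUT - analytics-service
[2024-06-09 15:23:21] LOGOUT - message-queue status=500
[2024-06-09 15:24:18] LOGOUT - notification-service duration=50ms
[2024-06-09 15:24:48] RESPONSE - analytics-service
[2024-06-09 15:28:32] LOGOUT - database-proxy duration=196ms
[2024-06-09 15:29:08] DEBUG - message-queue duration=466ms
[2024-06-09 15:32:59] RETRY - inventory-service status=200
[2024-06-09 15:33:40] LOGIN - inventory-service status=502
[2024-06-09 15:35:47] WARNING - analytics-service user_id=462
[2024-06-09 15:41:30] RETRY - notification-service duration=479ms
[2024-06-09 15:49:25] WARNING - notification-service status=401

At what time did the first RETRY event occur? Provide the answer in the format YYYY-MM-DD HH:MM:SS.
2024-06-09 15:11:14

To find the first event:

1. Filter for all RETRY events
2. Sort by timestamp
3. Select the first one
4. Timestamp: 2024-06-09 15:11:14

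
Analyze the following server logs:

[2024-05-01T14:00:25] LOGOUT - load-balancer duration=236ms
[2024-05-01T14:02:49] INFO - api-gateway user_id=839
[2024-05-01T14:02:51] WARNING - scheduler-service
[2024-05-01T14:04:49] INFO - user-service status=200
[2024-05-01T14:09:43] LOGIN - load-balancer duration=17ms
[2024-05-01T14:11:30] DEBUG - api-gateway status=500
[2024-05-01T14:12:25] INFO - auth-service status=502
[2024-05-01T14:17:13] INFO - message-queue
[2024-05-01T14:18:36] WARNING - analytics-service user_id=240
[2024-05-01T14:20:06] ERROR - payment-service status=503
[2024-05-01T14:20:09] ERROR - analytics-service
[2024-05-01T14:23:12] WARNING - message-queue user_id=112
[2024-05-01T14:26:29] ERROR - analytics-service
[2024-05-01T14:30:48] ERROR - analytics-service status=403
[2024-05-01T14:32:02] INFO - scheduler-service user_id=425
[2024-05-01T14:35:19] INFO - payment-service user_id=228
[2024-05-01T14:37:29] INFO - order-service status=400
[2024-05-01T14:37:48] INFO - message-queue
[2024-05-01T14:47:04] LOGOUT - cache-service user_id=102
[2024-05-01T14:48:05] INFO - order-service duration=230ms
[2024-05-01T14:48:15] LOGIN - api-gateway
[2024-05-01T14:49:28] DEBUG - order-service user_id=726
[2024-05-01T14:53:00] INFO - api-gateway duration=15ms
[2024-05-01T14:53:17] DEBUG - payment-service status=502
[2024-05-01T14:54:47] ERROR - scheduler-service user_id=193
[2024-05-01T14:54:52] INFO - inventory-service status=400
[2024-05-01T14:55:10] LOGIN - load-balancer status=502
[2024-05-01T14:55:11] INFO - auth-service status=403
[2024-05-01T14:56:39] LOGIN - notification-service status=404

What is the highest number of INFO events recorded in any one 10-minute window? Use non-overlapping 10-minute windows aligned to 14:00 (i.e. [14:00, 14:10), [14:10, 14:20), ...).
4

To find the burst window:

1. Divide the log period into non-overlapping 10-minute windows starting at 14:00
2. Count INFO events in each window
3. Find the window with maximum count
4. Maximum events in a window: 4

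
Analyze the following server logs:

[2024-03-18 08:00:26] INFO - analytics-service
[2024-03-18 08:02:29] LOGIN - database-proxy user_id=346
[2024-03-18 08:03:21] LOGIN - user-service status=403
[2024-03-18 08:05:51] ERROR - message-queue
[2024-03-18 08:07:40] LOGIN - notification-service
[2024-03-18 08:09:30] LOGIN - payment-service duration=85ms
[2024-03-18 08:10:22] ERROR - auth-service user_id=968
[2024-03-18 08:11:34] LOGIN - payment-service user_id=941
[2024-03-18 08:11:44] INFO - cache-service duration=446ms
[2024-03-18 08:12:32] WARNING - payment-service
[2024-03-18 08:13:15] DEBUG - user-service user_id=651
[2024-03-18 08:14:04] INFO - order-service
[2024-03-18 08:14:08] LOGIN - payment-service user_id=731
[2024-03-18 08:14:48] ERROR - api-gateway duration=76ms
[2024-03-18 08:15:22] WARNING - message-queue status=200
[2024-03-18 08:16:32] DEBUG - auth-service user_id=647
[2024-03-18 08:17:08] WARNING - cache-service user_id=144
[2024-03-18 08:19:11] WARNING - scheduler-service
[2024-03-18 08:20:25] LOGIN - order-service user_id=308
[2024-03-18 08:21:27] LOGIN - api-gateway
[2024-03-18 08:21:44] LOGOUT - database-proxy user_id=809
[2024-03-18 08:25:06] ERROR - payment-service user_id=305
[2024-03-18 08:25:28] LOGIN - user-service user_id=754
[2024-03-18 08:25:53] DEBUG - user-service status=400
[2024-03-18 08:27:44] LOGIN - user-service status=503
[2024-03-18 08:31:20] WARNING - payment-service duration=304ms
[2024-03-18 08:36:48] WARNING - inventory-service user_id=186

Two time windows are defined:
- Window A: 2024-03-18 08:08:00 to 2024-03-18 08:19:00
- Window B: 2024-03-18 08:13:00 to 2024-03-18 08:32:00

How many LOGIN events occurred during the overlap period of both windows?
1

To find overlap events:

1. Window A: 2024-03-18 08:08:00 to 2024-03-18 08:19:00
2. Window B: 2024-03-18 08:13:00 to 2024-03-18 08:32:00
3. Overlap period: 2024-03-18 08:13:00 to 2024-03-18 08:19:00
4. Count LOGIN events in overlap: 1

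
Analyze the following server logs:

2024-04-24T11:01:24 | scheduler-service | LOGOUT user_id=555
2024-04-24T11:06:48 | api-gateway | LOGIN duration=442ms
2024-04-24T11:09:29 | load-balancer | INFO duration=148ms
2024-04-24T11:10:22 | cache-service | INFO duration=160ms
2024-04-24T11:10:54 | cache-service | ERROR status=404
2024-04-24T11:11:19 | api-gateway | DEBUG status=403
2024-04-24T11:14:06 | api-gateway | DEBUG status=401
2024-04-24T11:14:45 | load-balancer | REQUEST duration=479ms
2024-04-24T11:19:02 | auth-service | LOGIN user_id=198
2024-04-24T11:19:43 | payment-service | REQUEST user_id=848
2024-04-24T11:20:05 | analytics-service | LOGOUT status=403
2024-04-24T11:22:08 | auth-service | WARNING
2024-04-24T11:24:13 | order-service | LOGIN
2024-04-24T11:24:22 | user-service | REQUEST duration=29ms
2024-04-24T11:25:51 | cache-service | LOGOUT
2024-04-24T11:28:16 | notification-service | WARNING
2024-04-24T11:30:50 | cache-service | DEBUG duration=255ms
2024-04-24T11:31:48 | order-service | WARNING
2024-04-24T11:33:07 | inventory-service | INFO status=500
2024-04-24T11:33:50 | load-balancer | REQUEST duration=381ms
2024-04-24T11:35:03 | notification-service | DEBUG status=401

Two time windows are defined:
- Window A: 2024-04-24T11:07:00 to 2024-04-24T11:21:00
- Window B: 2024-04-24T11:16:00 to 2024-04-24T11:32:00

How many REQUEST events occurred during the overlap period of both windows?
1

To find overlap events:

1. Window A: 2024-04-24T11:07:00 to 2024-04-24T11:21:00
2. Window B: 2024-04-24T11:16:00 to 2024-04-24T11:32:00
3. Overlap period: 2024-04-24T11:16:00 to 2024-04-24T11:21:00
4. Count REQUEST events in overlap: 1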